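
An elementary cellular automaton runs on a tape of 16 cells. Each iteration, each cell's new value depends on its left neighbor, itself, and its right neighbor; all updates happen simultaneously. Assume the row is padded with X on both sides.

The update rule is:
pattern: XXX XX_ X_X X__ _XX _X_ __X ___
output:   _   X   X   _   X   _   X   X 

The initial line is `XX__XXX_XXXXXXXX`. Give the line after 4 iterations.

_X_XX_XXX_______
X_XXXXX_X_XXXXXX
XXX___XX_XX_____
__X_XXXXXXX_XXXX

__X_XXXXXXX_XXXX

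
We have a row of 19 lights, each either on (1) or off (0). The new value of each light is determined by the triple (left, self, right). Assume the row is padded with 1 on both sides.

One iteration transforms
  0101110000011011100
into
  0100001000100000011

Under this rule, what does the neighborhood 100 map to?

1

At position 6 the neighborhood is 100; the next row has 1 there.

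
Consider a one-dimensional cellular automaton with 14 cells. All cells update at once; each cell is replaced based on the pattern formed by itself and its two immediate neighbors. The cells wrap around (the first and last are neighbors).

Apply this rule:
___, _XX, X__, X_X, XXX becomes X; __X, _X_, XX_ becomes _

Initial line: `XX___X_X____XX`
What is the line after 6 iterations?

iteration 1: X_XX__X_XXX_XX
iteration 2: _XX_X__XXX_XXX
iteration 3: XX_X_X_XX_XXX_
iteration 4: X_X_X_XX_XXX_X
iteration 5: _X_X_XX_XXX_XX
iteration 6: X_X_XX_XXX_XX_

X_X_XX_XXX_XX_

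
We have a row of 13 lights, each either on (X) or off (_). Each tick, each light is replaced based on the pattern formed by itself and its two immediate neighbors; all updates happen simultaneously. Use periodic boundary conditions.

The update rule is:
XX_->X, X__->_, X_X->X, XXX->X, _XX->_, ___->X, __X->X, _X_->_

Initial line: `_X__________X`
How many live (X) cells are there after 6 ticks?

10

X__XXXXXXXXX_
__X_XXXXXXXXX
_X_X_XXXXXXXX
X_X_X_XXXXXXX
XX_X_X_XXXXXX
XXX_X_X_XXXXX
count of X: 10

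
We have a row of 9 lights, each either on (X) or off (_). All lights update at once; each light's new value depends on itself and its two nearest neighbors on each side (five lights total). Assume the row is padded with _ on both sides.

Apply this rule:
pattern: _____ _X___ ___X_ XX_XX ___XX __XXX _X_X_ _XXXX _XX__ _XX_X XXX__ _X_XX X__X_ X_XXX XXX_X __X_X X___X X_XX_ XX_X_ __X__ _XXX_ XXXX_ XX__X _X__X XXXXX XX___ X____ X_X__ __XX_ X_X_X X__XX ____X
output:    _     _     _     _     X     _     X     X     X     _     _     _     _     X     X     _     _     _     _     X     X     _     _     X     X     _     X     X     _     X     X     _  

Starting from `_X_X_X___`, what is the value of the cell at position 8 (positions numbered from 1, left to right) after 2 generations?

X

generation 1: __XXXX_X_
generation 2: _X_X_X_X_
position 8 holds X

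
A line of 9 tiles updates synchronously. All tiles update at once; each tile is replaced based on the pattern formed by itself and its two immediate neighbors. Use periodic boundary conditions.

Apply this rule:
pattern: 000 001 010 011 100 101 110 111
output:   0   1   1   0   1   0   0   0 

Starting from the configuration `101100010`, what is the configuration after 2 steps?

110110000

100010110
110110000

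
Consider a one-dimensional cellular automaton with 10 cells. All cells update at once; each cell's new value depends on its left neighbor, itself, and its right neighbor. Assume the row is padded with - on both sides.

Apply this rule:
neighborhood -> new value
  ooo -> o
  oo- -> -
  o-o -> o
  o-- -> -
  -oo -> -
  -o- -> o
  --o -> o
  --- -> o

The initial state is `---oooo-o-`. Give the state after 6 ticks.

ooo-oo-oo-
-o-o--o---
oooo-oo-oo
-oo-o--o--
o--oo-oo-o
o-o--o--oo

o-o--o--oo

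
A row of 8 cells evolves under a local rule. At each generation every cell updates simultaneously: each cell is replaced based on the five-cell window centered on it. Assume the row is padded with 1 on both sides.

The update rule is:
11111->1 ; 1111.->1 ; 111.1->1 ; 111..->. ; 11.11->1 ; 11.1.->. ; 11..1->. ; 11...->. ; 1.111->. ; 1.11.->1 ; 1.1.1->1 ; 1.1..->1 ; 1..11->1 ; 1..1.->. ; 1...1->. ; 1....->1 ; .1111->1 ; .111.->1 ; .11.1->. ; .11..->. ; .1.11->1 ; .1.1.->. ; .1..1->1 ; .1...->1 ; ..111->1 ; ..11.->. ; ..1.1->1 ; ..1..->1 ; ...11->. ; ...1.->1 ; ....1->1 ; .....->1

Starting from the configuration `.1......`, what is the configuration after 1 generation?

.111111.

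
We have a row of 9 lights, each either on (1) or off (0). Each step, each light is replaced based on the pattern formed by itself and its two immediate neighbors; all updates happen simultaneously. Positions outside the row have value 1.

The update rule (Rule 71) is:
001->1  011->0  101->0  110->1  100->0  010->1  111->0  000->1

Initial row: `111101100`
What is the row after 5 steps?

000100101
011101100
000100101  (repeats step 1; period 2)
step 5: 000100101

000100101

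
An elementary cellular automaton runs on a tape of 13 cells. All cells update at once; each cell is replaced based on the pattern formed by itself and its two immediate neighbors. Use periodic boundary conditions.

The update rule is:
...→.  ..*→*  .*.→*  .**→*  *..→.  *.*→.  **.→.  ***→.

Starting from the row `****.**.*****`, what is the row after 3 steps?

...**..*.....

step 1: .....*..*....
step 2: ....**.**....
step 3: ...**..*.....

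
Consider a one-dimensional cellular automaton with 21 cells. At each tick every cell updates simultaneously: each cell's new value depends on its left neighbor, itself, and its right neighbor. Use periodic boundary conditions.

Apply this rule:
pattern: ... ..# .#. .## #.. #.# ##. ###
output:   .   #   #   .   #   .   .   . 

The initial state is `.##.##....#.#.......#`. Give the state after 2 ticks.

......#..##.##.....##
#....####.....#...#..

#....####.....#...#..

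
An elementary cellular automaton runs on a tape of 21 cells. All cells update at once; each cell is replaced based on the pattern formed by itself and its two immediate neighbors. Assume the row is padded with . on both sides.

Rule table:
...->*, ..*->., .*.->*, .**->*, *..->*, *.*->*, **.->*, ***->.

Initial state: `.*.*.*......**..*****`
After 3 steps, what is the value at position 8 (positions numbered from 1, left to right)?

*

.**********.***.*...*
.*........***.*****.*
.********.*.***...***
position 8 holds *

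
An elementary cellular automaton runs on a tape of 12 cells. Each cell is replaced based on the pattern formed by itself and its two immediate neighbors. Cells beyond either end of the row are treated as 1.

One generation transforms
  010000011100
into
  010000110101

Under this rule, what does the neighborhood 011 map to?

At position 7 the neighborhood is 011; the next row has 1 there.

1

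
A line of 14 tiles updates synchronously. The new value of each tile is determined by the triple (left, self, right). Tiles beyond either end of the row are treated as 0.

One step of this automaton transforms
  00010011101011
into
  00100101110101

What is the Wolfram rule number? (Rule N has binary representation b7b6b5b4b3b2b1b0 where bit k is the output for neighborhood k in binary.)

position 7: 111 → 1  (bit 7 = 1)
position 8: 110 → 1  (bit 6 = 1)
position 9: 101 → 1  (bit 5 = 1)
position 4: 100 → 0  (bit 4 = 0)
position 6: 011 → 0  (bit 3 = 0)
position 3: 010 → 0  (bit 2 = 0)
position 2: 001 → 1  (bit 1 = 1)
position 0: 000 → 0  (bit 0 = 0)
bits b7..b0 = 11100010 = 226

226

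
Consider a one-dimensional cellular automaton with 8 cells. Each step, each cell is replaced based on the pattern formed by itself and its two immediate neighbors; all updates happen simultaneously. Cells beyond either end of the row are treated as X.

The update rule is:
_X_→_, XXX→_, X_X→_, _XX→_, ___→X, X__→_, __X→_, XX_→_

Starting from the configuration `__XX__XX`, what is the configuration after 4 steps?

________
_XXXXXX_
________  (repeats step 1; period 2)
step 4: _XXXXXX_

_XXXXXX_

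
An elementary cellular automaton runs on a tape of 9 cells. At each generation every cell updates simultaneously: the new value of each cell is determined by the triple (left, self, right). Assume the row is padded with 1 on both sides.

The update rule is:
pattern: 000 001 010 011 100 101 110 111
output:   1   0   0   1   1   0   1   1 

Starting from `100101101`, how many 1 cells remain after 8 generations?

110001101
111101101
111101101  (fixed point — unchanged through generation 8)
count of 1: 7

7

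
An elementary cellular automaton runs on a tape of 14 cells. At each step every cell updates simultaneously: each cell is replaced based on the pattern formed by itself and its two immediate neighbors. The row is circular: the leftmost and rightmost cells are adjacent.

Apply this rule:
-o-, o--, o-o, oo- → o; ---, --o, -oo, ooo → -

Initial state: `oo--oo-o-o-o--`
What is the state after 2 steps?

step 1: -oo--oooooooo-
step 2: --oo--------oo

--oo--------oo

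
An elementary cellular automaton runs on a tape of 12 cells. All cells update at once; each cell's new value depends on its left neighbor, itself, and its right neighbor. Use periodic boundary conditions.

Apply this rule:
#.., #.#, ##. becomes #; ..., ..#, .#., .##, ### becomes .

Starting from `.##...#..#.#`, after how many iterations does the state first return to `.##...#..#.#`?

#.##...#..#.
.#.##...#..#
#.#.##...#..
.#.#.##...#.
..#.#.##...#
#..#.#.##...
.#..#.#.##..
..#..#.#.##.
...#..#.#.##
#...#..#.#.#
##...#..#.#.
.##...#..#.#

12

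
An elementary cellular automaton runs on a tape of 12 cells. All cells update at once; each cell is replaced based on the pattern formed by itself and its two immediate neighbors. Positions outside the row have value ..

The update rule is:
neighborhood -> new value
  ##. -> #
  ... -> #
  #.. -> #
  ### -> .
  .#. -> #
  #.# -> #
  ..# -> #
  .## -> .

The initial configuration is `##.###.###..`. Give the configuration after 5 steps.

.##..##..###
#.###.###..#
##..##..####
.###.###...#
#..##..#####

#..##..#####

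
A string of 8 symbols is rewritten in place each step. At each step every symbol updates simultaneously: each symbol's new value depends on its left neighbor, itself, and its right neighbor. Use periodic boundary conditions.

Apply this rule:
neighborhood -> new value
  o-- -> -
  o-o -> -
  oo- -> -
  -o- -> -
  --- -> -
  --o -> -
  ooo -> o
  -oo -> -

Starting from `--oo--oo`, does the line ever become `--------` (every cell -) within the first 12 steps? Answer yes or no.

step 1: --------
all cells are - at step 1

yes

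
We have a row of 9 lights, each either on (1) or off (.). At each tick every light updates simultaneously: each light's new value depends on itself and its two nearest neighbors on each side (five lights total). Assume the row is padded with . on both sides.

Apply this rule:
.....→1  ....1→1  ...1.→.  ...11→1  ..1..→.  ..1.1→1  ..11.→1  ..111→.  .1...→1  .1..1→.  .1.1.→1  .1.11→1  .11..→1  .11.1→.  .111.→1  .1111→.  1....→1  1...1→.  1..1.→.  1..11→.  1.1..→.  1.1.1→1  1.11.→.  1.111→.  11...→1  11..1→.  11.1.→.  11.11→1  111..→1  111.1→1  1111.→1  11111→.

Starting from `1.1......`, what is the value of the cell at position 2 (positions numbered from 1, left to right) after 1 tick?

1

11.111111
position 2 holds 1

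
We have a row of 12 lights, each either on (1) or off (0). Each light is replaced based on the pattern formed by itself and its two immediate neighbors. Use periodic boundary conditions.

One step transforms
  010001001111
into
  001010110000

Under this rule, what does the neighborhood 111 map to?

0

At position 9 the neighborhood is 111; the next row has 0 there.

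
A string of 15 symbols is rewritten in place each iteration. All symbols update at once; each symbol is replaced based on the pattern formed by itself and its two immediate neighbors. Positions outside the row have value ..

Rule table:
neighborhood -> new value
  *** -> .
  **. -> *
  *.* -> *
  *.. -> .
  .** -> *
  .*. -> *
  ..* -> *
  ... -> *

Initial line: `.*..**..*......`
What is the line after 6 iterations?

*......*.****.*

iteration 1: **.***.**.*****
iteration 2: ****.******...*
iteration 3: *..***....*.***
iteration 4: *.**.*.******.*
iteration 5: ********....***
iteration 6: *......*.****.*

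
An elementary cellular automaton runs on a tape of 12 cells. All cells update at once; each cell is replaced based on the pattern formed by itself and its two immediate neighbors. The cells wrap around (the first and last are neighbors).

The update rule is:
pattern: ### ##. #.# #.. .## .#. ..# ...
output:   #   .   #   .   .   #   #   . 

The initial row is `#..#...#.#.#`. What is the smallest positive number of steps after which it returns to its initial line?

12

step 1: ..##..#####.
step 2: .#...#.###..
step 3: ##..###.#...
step 4: ...#.#.##..#
step 5: ..#####...##
step 6: .#.###...#..
step 7: ###.#...##..
step 8: .#.##..#...#
step 9: ###...##..##
step 10: ##...#...#.#
step 11: #...##..###.
step 12: #..#...#.#.#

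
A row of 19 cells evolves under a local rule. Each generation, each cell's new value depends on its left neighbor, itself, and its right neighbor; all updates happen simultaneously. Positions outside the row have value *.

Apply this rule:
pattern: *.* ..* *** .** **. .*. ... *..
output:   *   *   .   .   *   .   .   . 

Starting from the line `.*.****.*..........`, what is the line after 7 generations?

.**.........*.*.*.*

generation 1: *.*...**..........*
generation 2: **...*.*.........*.
generation 3: .*..*.*.........*.*
generation 4: *..*.*.........*.*.
generation 5: *.*.*.........*.*.*
generation 6: **.*.........*.*.*.
generation 7: .**.........*.*.*.*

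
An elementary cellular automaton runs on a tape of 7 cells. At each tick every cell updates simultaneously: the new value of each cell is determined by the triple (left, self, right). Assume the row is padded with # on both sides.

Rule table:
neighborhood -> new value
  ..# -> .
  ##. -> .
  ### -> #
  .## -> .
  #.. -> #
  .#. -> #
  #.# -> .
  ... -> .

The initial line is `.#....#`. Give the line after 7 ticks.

.##....
...#...
#..##..
.#...#.
.##..#.
...#.#.
#..#.#.

#..#.#.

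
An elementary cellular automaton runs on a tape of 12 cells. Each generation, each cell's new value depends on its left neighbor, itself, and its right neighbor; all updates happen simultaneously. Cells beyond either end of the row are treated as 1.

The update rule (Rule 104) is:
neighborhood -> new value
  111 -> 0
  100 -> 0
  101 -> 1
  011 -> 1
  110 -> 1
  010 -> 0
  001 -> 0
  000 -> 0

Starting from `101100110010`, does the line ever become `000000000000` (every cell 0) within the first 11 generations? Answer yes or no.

no

111100110001
000100110001
000000110001
000000110001  (fixed point — unchanged through generation 11)
generation 11 is 000000110001, still not uniform 0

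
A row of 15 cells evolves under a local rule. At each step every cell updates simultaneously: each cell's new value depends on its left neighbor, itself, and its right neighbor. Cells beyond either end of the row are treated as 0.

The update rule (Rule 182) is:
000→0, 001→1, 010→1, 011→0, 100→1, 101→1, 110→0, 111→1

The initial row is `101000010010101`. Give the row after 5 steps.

011111101010100

111100111111111
011011011111110
100100101111101
111111110111011
011111101010100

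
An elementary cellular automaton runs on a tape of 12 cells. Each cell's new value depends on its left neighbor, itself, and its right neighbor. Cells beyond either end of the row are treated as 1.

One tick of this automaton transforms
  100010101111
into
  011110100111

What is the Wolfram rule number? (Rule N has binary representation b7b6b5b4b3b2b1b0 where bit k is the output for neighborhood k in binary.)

position 9: 111 → 1  (bit 7 = 1)
position 0: 110 → 0  (bit 6 = 0)
position 5: 101 → 0  (bit 5 = 0)
position 1: 100 → 1  (bit 4 = 1)
position 8: 011 → 0  (bit 3 = 0)
position 4: 010 → 1  (bit 2 = 1)
position 3: 001 → 1  (bit 1 = 1)
position 2: 000 → 1  (bit 0 = 1)
bits b7..b0 = 10010111 = 151

151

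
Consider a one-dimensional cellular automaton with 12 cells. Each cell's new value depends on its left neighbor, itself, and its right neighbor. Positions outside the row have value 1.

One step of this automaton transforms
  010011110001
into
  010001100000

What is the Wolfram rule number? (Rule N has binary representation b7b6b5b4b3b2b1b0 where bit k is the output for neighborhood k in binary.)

132

position 5: 111 → 1  (bit 7 = 1)
position 7: 110 → 0  (bit 6 = 0)
position 0: 101 → 0  (bit 5 = 0)
position 2: 100 → 0  (bit 4 = 0)
position 4: 011 → 0  (bit 3 = 0)
position 1: 010 → 1  (bit 2 = 1)
position 3: 001 → 0  (bit 1 = 0)
position 9: 000 → 0  (bit 0 = 0)
bits b7..b0 = 10000100 = 132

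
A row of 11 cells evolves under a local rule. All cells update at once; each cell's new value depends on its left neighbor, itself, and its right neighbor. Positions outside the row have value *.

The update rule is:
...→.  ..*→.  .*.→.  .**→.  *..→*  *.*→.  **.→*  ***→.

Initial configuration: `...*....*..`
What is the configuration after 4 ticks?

..**...*...

*...*....*.
**...*.....
.**...*....
..**...*...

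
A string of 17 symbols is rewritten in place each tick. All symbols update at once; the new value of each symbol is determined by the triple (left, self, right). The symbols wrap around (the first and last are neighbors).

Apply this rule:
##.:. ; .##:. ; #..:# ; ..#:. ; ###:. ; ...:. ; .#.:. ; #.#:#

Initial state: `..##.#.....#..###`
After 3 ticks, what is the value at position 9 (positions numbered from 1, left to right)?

#

tick 1: #...#.#.....#....
tick 2: .#...#.#.....#...
tick 3: ..#...#.#.....#..
position 9 holds #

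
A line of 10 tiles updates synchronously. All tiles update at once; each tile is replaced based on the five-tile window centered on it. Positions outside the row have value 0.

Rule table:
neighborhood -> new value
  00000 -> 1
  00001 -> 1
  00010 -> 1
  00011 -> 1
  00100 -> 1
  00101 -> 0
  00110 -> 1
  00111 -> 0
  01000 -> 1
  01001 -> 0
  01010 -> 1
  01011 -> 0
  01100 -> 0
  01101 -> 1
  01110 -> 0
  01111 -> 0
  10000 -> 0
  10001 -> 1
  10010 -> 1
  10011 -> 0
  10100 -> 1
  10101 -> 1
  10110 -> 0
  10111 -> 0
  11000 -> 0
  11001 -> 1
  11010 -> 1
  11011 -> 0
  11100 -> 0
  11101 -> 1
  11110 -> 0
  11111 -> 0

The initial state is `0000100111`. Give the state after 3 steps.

1111111000

1111100000
0000000111
1111111000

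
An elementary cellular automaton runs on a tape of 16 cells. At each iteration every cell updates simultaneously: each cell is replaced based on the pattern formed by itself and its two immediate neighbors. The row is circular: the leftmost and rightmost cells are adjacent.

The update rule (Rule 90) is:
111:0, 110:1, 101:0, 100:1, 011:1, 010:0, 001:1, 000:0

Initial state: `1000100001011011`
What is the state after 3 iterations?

1110011101001101

iteration 1: 1101010010011010
iteration 2: 1100001101111000
iteration 3: 1110011101001101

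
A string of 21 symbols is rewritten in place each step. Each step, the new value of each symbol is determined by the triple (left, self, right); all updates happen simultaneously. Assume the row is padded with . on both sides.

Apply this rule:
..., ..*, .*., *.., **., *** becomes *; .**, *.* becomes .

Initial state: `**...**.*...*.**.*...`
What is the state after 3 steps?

*..**.***.********.**

step 1: .****.*.*****..*.****
step 2: *.***.*..*******..***
step 3: *..**.***.********.**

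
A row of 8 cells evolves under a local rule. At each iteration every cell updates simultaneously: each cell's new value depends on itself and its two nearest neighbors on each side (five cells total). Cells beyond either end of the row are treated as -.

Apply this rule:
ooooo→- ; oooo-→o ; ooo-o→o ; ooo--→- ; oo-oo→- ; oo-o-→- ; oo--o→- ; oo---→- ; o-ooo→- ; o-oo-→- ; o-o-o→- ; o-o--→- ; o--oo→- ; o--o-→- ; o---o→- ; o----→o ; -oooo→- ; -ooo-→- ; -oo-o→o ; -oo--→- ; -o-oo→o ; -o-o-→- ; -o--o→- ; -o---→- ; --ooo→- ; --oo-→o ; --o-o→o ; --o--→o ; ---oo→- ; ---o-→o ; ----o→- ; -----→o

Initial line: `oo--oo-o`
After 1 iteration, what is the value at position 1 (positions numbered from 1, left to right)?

o

o---oo--
position 1 holds o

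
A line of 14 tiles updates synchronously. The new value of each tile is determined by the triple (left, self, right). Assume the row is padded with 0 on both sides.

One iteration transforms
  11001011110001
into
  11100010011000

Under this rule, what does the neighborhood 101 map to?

0

At position 5 the neighborhood is 101; the next row has 0 there.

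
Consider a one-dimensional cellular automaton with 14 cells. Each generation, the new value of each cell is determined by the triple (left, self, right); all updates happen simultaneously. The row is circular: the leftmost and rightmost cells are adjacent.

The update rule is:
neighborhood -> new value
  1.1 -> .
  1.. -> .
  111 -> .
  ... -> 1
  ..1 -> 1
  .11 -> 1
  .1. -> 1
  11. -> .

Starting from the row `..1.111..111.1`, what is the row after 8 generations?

generation 1: .11.1...11...1
generation 2: .1..1.111..111
generation 3: .1.11.1...11..
generation 4: 11.1..1.111..1
generation 5: ...1.11.1...11
generation 6: .111.1..1.111.
generation 7: 11...1.11.1...
generation 8: 1..111.1..1.11

1..111.1..1.11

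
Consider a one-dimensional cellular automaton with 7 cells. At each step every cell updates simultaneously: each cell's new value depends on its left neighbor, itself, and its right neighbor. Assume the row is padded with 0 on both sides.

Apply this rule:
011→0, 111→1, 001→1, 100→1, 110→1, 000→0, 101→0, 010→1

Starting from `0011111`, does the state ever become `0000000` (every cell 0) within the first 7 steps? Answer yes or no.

no

0101111
1100111
0111011
1011001
1001111
1110111
0110011
step 7 is 0110011, still not uniform 0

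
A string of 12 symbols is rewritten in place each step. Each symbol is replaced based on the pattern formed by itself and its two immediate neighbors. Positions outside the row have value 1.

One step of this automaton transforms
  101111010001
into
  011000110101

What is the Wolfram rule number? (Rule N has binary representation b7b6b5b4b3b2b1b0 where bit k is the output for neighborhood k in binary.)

45

position 3: 111 → 0  (bit 7 = 0)
position 0: 110 → 0  (bit 6 = 0)
position 1: 101 → 1  (bit 5 = 1)
position 8: 100 → 0  (bit 4 = 0)
position 2: 011 → 1  (bit 3 = 1)
position 7: 010 → 1  (bit 2 = 1)
position 10: 001 → 0  (bit 1 = 0)
position 9: 000 → 1  (bit 0 = 1)
bits b7..b0 = 00101101 = 45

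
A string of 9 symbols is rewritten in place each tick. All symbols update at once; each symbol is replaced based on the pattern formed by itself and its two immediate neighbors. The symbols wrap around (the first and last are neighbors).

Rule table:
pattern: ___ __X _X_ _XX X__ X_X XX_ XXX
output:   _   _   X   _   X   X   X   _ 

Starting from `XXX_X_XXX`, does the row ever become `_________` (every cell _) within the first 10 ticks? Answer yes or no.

no

__XXXX___
_____XX__
______XX_
_______XX
X_______X
XX_______
_XX______
__XX_____
___XX____
____XX___
tick 10 is ____XX___, still not uniform _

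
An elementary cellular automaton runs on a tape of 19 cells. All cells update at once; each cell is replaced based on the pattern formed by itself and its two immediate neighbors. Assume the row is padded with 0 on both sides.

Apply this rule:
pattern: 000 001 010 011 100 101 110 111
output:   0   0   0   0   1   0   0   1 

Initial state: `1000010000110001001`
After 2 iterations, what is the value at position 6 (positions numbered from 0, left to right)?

0

0100001000001000100
0010000100000100010
position 6 holds 0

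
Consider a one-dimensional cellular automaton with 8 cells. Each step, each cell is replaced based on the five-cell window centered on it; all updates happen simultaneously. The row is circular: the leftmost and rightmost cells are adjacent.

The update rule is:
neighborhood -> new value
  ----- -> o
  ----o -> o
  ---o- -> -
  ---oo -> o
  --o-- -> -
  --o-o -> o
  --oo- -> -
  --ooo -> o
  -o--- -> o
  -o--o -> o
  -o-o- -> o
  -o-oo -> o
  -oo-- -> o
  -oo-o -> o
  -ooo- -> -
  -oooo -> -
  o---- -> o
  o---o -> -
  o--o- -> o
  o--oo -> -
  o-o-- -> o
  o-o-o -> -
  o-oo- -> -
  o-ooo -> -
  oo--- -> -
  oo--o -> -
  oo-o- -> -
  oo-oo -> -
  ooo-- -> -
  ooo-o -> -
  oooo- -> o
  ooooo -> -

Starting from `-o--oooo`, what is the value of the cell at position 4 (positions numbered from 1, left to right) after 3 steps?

step 1: -oo-o-o-
step 2: --o--ooo
step 3: -o-o-o--
position 4 holds o

o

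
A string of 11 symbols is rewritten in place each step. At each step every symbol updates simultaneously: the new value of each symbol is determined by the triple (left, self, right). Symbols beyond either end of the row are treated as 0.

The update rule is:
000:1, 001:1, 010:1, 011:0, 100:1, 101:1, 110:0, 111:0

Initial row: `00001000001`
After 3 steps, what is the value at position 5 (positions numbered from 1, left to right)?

1

11111111111
00000000000
11111111111
position 5 holds 1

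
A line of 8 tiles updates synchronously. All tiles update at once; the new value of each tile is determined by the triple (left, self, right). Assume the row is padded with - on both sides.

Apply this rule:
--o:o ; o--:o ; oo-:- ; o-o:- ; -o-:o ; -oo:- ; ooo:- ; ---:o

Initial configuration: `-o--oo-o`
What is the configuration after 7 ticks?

oooo----

tick 1: oooo---o
tick 2: ----oooo
tick 3: oooo----
tick 4: ----oooo  (repeats tick 2; period 2)
tick 7: oooo----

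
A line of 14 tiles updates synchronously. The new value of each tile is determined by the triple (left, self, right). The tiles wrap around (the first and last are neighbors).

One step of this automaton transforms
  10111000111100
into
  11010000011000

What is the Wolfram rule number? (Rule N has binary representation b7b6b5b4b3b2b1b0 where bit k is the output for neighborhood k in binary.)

164

position 3: 111 → 1  (bit 7 = 1)
position 4: 110 → 0  (bit 6 = 0)
position 1: 101 → 1  (bit 5 = 1)
position 5: 100 → 0  (bit 4 = 0)
position 2: 011 → 0  (bit 3 = 0)
position 0: 010 → 1  (bit 2 = 1)
position 7: 001 → 0  (bit 1 = 0)
position 6: 000 → 0  (bit 0 = 0)
bits b7..b0 = 10100100 = 164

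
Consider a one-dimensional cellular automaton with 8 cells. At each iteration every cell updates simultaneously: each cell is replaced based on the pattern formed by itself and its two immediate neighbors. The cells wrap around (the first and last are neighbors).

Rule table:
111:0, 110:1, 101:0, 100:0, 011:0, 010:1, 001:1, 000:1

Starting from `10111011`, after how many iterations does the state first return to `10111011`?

2

10001000
10111011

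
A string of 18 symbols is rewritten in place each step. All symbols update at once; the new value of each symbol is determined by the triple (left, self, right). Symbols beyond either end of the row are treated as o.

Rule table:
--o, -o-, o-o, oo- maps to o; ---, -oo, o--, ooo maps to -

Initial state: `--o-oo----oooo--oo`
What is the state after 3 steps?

-ooo-o---o---o-o--
o--ooo--oo--oooo-o
o-o--o-o-o-o---oo-

o-o--o-o-o-o---oo-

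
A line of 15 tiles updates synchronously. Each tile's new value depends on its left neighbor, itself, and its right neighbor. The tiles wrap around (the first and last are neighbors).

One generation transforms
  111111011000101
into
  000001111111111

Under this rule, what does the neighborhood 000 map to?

At position 10 the neighborhood is 000; the next row has 1 there.

1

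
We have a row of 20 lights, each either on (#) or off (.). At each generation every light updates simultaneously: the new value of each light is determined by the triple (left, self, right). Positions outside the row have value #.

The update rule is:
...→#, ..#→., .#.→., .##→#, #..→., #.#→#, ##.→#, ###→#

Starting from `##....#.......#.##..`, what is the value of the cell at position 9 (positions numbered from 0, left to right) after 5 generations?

#

##.##...#####..###..
#####.#.#####..###..
######.######..###..
#############..###..
#############..###..
position 9 holds #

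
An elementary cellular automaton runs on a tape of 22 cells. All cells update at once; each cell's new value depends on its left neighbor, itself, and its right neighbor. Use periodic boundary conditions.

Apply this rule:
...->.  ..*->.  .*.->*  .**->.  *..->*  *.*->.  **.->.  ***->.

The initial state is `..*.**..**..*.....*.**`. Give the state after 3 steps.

*...*...*.**..**....*.

*.*...*...*.**....*...
*.**..**..*...*...**..
*...*...*.**..**....*.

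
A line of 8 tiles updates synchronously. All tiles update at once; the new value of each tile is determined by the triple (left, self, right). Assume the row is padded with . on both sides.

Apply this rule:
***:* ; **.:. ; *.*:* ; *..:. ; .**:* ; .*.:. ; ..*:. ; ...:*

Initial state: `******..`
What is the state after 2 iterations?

****....

iteration 1: *****..*
iteration 2: ****....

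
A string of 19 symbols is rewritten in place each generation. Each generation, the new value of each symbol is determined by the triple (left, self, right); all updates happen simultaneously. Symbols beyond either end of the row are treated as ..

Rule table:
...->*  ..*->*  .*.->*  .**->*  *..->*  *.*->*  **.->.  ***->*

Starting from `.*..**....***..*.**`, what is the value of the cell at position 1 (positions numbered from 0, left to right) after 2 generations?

*

generation 1: *****.******.*****.
generation 2: ****.******.*****.*
position 1 holds *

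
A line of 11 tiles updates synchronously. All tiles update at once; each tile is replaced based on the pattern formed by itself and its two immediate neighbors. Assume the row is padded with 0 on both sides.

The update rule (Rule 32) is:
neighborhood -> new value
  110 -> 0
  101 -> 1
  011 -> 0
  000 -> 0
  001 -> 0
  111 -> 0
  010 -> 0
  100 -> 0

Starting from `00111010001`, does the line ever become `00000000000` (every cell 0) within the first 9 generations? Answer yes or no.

00000100000
00000000000
all cells are 0 at generation 2

yes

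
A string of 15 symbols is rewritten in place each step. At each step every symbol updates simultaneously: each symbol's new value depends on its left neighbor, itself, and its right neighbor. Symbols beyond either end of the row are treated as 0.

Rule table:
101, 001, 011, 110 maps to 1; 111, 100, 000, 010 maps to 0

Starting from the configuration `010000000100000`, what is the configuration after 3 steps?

000000100000000

100000001000000
000000010000000
000000100000000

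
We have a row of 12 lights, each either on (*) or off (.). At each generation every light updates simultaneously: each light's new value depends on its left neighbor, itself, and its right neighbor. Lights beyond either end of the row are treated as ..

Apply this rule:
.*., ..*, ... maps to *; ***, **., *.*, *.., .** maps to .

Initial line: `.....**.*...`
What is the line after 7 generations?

*****...*.**
......***...
******....**
.......***..
*******....*
........****
********....

********....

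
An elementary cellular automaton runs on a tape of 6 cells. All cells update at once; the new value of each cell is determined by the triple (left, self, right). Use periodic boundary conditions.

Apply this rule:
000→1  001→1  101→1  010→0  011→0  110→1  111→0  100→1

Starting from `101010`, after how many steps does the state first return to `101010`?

2

010101
101010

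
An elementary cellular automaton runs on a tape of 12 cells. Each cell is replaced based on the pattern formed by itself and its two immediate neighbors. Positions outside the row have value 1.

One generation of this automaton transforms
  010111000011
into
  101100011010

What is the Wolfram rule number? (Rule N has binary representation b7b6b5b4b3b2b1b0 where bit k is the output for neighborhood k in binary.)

position 4: 111 → 0  (bit 7 = 0)
position 5: 110 → 0  (bit 6 = 0)
position 0: 101 → 1  (bit 5 = 1)
position 6: 100 → 0  (bit 4 = 0)
position 3: 011 → 1  (bit 3 = 1)
position 1: 010 → 0  (bit 2 = 0)
position 9: 001 → 0  (bit 1 = 0)
position 7: 000 → 1  (bit 0 = 1)
bits b7..b0 = 00101001 = 41

41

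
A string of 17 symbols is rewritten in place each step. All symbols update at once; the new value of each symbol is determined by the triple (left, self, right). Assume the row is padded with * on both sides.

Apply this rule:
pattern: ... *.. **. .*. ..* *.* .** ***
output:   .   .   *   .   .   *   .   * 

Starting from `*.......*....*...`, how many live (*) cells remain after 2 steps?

step 1: *................
step 2: *................
count of *: 1

1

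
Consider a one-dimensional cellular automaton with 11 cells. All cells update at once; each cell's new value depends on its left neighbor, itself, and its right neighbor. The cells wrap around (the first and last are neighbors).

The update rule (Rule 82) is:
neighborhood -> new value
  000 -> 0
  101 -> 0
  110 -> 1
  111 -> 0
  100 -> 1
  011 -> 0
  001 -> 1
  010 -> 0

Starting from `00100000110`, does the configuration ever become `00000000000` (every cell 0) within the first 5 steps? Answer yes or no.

no

step 1: 01010001011
step 2: 00001010001
step 3: 10010001010
step 4: 01101010000
step 5: 10100001000
step 5 is 10100001000, still not uniform 0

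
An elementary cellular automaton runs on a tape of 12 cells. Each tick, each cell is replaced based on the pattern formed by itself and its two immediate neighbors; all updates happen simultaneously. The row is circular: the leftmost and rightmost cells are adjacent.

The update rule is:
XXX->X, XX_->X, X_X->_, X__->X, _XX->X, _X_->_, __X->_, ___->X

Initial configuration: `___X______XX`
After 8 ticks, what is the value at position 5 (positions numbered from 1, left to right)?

X

XX__XXXXX_XX
XXX_XXXXX_XX
XXX_XXXXX_XX  (fixed point — unchanged through tick 8)
position 5 holds X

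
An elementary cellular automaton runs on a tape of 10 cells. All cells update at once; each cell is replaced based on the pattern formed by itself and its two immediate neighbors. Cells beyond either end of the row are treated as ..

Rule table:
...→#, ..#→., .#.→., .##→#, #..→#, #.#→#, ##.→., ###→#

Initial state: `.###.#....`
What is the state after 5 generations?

.#.###.#.#

.##.#.####
.#.#.####.
..#.####.#
#..####.#.
.#.###.#.#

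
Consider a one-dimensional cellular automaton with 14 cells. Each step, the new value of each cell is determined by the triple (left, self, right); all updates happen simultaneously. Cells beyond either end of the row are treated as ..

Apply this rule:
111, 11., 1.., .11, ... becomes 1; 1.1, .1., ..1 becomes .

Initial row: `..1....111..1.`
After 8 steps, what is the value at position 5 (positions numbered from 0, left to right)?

1..111.1111..1
.1.111.11111..
...111.1111111
11.111.1111111
11.111.1111111  (fixed point — unchanged through step 8)
position 5 holds 1

1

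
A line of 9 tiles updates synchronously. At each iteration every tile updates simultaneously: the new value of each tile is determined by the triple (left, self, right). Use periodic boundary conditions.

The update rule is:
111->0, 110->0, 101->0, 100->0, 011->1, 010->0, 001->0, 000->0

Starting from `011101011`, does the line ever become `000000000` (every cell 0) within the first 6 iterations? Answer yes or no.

yes

iteration 1: 010000010
iteration 2: 000000000
all cells are 0 at iteration 2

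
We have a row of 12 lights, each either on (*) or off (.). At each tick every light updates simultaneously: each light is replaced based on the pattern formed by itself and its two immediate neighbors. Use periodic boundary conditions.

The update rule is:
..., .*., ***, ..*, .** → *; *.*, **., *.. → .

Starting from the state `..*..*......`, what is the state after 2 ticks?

tick 1: ***.**.*****
tick 2: **..*..*****

**..*..*****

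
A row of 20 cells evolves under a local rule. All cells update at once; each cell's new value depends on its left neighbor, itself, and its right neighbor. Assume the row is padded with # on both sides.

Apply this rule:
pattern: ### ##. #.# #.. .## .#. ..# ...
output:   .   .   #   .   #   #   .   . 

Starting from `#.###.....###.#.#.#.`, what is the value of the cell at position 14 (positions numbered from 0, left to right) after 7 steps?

.

step 1: .##.......#..#######
step 2: ##........#..#......
step 3: ..........#..#......
step 4: ..........#..#......  (fixed point — unchanged through step 7)
position 14 holds .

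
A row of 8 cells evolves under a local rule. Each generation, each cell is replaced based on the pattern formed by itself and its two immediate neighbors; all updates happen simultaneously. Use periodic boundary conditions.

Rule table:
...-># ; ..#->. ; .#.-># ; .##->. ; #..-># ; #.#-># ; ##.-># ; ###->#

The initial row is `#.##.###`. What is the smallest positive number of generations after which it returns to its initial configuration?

generation 1: ##.##.##
generation 2: ###.##.#
generation 3: ####.##.
generation 4: .####.##
generation 5: #.####.#
generation 6: ##.####.
generation 7: .##.####
generation 8: #.##.###

8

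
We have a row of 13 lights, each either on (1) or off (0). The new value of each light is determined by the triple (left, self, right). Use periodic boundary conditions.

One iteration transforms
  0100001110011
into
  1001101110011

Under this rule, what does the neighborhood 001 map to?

0

At position 5 the neighborhood is 001; the next row has 0 there.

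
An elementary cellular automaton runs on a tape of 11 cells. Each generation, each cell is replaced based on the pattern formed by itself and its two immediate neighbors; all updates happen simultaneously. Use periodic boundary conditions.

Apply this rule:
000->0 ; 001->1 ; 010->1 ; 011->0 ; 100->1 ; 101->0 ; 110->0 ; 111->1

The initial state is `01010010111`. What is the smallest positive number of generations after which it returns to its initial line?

generation 1: 01011110010
generation 2: 11001101111
generation 3: 10110000111
generation 4: 00001001011
generation 5: 10011111000
generation 6: 11101110101
generation 7: 11000100100
generation 8: 00101111111
generation 9: 11100111110
generation 10: 01011011100
generation 11: 11000001010
generation 12: 00100011010
generation 13: 01110100011
generation 14: 00100110100
generation 15: 01111000110
generation 16: 10110101001
generation 17: 00000101110
generation 18: 00001100101
generation 19: 10010011101
generation 20: 01111101000
generation 21: 10111001100
generation 22: 10010110011
generation 23: 01110001101
generation 24: 00101010001
generation 25: 11101011011
generation 26: 11001000001
generation 27: 10111100010
generation 28: 10011010110
generation 29: 11100010000
generation 30: 01010111001
generation 31: 01010010111

31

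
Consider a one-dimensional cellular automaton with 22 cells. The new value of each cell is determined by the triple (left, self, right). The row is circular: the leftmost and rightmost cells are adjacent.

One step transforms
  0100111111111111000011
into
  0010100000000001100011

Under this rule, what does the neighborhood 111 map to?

At position 5 the neighborhood is 111; the next row has 0 there.

0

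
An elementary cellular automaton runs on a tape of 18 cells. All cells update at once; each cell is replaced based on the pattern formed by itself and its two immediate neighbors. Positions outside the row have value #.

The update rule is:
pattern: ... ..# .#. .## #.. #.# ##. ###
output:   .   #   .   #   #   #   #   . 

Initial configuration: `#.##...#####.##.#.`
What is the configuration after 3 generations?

#..##...#####.##..

#####.##...#####.#
....#####.##...###
#..##...#####.##..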